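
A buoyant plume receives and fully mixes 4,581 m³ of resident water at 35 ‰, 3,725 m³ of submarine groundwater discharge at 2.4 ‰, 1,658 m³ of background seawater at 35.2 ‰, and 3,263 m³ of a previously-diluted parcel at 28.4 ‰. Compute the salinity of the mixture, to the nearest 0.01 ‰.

Total salt / total volume:
salt = 4,581×35 + 3,725×2.4 + 1,658×35.2 + 3,263×28.4 = 160,335 + 8,940 + 58,361.6 + 92,669.2 = 320,305.8
volume = 4,581 + 3,725 + 1,658 + 3,263 = 13,227 m³
S = 320,305.8 / 13,227 = 24.2161 ‰

24.22 ‰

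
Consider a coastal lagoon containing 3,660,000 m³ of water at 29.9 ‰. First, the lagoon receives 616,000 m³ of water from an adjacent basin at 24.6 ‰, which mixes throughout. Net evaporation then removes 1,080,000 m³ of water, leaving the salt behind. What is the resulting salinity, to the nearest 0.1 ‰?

39.0 ‰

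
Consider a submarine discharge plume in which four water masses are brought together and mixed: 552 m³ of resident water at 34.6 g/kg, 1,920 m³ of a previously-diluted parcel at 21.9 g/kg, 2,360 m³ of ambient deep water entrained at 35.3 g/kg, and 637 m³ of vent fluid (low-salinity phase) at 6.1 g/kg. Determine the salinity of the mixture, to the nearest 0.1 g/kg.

27.1 g/kg

Mass of salt is conserved:
salt = 552×34.6 + 1,920×21.9 + 2,360×35.3 + 637×6.1 = 19,099.2 + 42,048 + 83,308 + 3,885.7 = 148,340.9
volume = 552 + 1,920 + 2,360 + 637 = 5,469 m³
S = 148,340.9 / 5,469 = 27.124 g/kg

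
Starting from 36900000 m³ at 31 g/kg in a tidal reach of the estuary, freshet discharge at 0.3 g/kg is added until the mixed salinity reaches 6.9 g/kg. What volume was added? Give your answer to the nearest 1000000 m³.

Salt balance: 36,900,000×31 + V×0.3 = (36,900,000+V)×6.9
1,143,900,000 + 0.3V = 254,610,000 + 6.9V
889,290,000 = 6.6V
V = 134,740,909.09 m³

135000000 m³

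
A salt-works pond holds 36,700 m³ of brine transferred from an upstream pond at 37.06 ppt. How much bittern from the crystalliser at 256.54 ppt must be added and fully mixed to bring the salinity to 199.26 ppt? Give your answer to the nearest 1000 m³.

104000 m³

Salt balance: 36,700×37.06 + V×256.54 = (36,700+V)×199.26
1,360,102 + 256.54V = 7,312,842 + 199.26V
5,952,740 = 57.28V
V = 103,923.53 m³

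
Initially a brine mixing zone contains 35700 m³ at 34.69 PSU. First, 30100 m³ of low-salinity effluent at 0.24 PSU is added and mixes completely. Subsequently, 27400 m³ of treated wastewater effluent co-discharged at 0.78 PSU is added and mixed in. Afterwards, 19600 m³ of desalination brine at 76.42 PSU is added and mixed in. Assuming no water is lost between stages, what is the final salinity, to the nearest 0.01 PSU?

24.51 PSU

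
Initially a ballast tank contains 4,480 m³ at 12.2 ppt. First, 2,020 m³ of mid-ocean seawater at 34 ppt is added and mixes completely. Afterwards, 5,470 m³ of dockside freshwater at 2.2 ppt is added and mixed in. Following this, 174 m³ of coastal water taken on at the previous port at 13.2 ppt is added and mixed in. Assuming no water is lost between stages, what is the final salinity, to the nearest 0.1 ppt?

11.3 ppt

By conservation of dissolved salt,
Initial salt = 4,480×12.2 = 54,656
After stage 1: salt = 54,656 + 2,020×34 = 123,336; volume = 6,500 m³; S = 18.975 ppt
After stage 2: salt = 123,336 + 5,470×2.2 = 135,370; volume = 11,970 m³; S = 11.309 ppt
After stage 3: salt = 135,370 + 174×13.2 = 137,666.8; volume = 12,144 m³
S = 137,666.8 / 12,144 = 11.3362 ppt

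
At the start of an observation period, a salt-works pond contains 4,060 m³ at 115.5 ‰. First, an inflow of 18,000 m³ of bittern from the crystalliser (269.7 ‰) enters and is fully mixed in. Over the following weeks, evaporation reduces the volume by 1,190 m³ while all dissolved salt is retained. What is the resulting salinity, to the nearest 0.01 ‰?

255.08 ‰

After mixing: salt = 4,060×115.5 + 18,000×269.7 = 5,323,530; volume = 22,060 m³
After evaporation: salt unchanged = 5,323,530; volume = 22,060 − 1,190 = 20,870 m³
S = 5,323,530 / 20,870 = 255.0805 ‰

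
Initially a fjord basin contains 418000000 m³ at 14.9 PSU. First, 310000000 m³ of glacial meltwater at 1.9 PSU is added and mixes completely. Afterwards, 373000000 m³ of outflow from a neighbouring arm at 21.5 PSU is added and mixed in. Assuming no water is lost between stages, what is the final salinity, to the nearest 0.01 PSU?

13.48 PSU

Salt balance:
Initial salt = 418,000,000×14.9 = 6,228,200,000
After stage 1: salt = 6,228,200,000 + 310,000,000×1.9 = 6,817,200,000; volume = 728,000,000 m³; S = 9.364 PSU
After stage 2: salt = 6,817,200,000 + 373,000,000×21.5 = 14,836,700,000; volume = 1,101,000,000 m³
S = 14,836,700,000 / 1,101,000,000 = 13.4757 PSU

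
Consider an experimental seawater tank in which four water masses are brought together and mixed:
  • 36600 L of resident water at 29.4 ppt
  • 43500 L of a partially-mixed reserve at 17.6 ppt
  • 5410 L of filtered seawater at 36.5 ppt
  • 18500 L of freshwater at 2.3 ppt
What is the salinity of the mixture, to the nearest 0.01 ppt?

By conservation of dissolved salt,
salt = 36,600×29.4 + 43,500×17.6 + 5,410×36.5 + 18,500×2.3 = 1,076,040 + 765,600 + 197,465 + 42,550 = 2,081,655
volume = 36,600 + 43,500 + 5,410 + 18,500 = 104,010 L
S = 2,081,655 / 104,010 = 20.014 ppt

20.01 ppt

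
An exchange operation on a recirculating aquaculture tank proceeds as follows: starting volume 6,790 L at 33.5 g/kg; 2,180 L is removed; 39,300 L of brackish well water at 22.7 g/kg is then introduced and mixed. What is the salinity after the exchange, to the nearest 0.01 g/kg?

Remaining after removal: 4,610 L at 33.5 g/kg (salt = 154,435)
After addition: salt = 154,435 + 39,300×22.7 = 1,046,545; volume = 43,910 L
S = 1,046,545 / 43,910 = 23.8339 g/kg

23.83 g/kg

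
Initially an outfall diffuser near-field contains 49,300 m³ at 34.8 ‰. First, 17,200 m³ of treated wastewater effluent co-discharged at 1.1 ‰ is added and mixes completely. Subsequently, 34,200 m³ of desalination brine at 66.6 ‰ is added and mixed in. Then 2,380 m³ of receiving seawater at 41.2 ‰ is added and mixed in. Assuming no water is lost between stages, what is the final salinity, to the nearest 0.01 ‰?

39.88 ‰

By conservation of dissolved salt,
Initial salt = 49,300×34.8 = 1,715,640
After stage 1: salt = 1,715,640 + 17,200×1.1 = 1,734,560; volume = 66,500 m³; S = 26.084 ‰
After stage 2: salt = 1,734,560 + 34,200×66.6 = 4,012,280; volume = 100,700 m³; S = 39.844 ‰
After stage 3: salt = 4,012,280 + 2,380×41.2 = 4,110,336; volume = 103,080 m³
S = 4,110,336 / 103,080 = 39.8752 ‰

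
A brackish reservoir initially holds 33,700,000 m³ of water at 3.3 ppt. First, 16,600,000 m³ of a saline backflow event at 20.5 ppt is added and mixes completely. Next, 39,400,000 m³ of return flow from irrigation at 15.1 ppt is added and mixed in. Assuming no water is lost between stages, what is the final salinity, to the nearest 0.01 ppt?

Mass of salt is conserved:
Initial salt = 33,700,000×3.3 = 111,210,000
After stage 1: salt = 111,210,000 + 16,600,000×20.5 = 451,510,000; volume = 50,300,000 m³; S = 8.976 ppt
After stage 2: salt = 451,510,000 + 39,400,000×15.1 = 1,046,450,000; volume = 89,700,000 m³
S = 1,046,450,000 / 89,700,000 = 11.6661 ppt

11.67 ppt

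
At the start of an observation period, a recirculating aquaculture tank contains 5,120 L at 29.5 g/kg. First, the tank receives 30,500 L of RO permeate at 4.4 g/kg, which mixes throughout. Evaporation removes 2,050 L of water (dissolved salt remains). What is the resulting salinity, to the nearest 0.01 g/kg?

After mixing: salt = 5,120×29.5 + 30,500×4.4 = 285,240; volume = 35,620 L
After evaporation: salt unchanged = 285,240; volume = 35,620 − 2,050 = 33,570 L
S = 285,240 / 33,570 = 8.4969 g/kg

8.50 g/kg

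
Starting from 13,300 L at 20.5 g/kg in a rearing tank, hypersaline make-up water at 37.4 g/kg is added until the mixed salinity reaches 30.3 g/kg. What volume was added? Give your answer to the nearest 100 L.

18400 L

Salt balance: 13,300×20.5 + V×37.4 = (13,300+V)×30.3
272,650 + 37.4V = 402,990 + 30.3V
130,340 = 7.1V
V = 18,357.75 L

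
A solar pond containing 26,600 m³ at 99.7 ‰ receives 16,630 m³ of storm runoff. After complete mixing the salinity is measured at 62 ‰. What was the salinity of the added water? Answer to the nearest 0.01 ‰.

1.70 ‰

Salt balance: 26,600×99.7 + 16,630×S = 43,230×62
2,652,020 + 16,630·S = 2,680,260
S = (2,680,260 − 2,652,020) / 16,630 = 1.6981 ‰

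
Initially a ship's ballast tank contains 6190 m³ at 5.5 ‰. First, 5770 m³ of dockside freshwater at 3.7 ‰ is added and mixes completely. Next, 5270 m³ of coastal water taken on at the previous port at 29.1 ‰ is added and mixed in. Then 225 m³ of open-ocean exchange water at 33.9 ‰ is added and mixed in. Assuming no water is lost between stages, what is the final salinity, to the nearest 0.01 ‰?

12.40 ‰

By conservation of dissolved salt,
Initial salt = 6,190×5.5 = 34,045
After stage 1: salt = 34,045 + 5,770×3.7 = 55,394; volume = 11,960 m³; S = 4.632 ‰
After stage 2: salt = 55,394 + 5,270×29.1 = 208,751; volume = 17,230 m³; S = 12.116 ‰
After stage 3: salt = 208,751 + 225×33.9 = 216,378.5; volume = 17,455 m³
S = 216,378.5 / 17,455 = 12.3964 ‰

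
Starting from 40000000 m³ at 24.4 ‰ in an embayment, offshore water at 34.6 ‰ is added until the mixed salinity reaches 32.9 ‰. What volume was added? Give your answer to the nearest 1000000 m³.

Salt balance: 40,000,000×24.4 + V×34.6 = (40,000,000+V)×32.9
976,000,000 + 34.6V = 1,316,000,000 + 32.9V
340,000,000 = 1.7V
V = 200,000,000 m³

200000000 m³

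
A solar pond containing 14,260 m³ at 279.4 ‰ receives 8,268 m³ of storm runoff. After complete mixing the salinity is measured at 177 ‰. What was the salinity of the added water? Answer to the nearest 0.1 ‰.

Salt balance: 14,260×279.4 + 8,268×S = 22,528×177
3,984,244 + 8,268·S = 3,987,456
S = (3,987,456 − 3,984,244) / 8,268 = 0.3885 ‰

0.4 ‰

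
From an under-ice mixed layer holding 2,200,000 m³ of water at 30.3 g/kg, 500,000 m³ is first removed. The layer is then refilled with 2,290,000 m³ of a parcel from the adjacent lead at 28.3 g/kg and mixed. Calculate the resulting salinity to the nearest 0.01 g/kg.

29.15 g/kg

Remaining after removal: 1,700,000 m³ at 30.3 g/kg (salt = 51,510,000)
After addition: salt = 51,510,000 + 2,290,000×28.3 = 116,317,000; volume = 3,990,000 m³
S = 116,317,000 / 3,990,000 = 29.1521 g/kg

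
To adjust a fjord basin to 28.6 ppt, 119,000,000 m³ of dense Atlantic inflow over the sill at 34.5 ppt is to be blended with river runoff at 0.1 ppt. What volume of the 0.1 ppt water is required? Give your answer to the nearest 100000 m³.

24600000 m³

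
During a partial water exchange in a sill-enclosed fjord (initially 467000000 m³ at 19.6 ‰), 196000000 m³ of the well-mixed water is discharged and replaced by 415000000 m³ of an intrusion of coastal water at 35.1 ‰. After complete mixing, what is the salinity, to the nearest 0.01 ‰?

Remaining after removal: 271,000,000 m³ at 19.6 ‰ (salt = 5,311,600,000)
After addition: salt = 5,311,600,000 + 415,000,000×35.1 = 19,878,100,000; volume = 686,000,000 m³
S = 19,878,100,000 / 686,000,000 = 28.9768 ‰

28.98 ‰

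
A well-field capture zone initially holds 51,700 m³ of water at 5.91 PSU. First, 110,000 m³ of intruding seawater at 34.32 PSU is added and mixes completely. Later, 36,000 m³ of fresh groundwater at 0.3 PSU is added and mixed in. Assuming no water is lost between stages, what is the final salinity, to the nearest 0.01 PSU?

Salt balance:
Initial salt = 51,700×5.91 = 305,547
After stage 1: salt = 305,547 + 110,000×34.32 = 4,080,747; volume = 161,700 m³; S = 25.237 PSU
After stage 2: salt = 4,080,747 + 36,000×0.3 = 4,091,547; volume = 197,700 m³
S = 4,091,547 / 197,700 = 20.6957 PSU

20.70 PSU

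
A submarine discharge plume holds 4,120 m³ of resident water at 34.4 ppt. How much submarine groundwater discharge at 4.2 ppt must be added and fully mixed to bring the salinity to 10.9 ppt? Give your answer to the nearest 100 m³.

14500 m³

Salt balance: 4,120×34.4 + V×4.2 = (4,120+V)×10.9
141,728 + 4.2V = 44,908 + 10.9V
96,820 = 6.7V
V = 14,450.75 m³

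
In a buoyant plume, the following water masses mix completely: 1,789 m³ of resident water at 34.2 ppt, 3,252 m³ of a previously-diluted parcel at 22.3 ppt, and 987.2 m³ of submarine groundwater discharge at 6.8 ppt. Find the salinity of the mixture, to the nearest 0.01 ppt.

Total salt / total volume:
salt = 1,789×34.2 + 3,252×22.3 + 987.2×6.8 = 61,183.8 + 72,519.6 + 6,712.96 = 140,416.36
volume = 1,789 + 3,252 + 987.2 = 6,028.2 m³
S = 140,416.36 / 6,028.2 = 23.2932 ppt

23.29 ppt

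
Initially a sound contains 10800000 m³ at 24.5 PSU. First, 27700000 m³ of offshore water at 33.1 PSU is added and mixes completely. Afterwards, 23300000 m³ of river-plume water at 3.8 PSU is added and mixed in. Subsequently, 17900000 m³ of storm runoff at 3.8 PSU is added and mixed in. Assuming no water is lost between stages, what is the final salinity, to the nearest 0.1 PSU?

By conservation of dissolved salt,
Initial salt = 10,800,000×24.5 = 264,600,000
After stage 1: salt = 264,600,000 + 27,700,000×33.1 = 1,181,470,000; volume = 38,500,000 m³; S = 30.688 PSU
After stage 2: salt = 1,181,470,000 + 23,300,000×3.8 = 1,270,010,000; volume = 61,800,000 m³; S = 20.55 PSU
After stage 3: salt = 1,270,010,000 + 17,900,000×3.8 = 1,338,030,000; volume = 79,700,000 m³
S = 1,338,030,000 / 79,700,000 = 16.7883 PSU

16.8 PSU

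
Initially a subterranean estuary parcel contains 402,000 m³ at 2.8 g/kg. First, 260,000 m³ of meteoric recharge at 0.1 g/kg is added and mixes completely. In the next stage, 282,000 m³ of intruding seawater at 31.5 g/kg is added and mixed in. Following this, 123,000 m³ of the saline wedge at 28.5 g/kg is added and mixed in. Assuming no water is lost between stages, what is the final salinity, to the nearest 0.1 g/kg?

Total salt / total volume:
Initial salt = 402,000×2.8 = 1,125,600
After stage 1: salt = 1,125,600 + 260,000×0.1 = 1,151,600; volume = 662,000 m³; S = 1.74 g/kg
After stage 2: salt = 1,151,600 + 282,000×31.5 = 10,034,600; volume = 944,000 m³; S = 10.63 g/kg
After stage 3: salt = 10,034,600 + 123,000×28.5 = 13,540,100; volume = 1,067,000 m³
S = 13,540,100 / 1,067,000 = 12.6899 g/kg

12.7 g/kg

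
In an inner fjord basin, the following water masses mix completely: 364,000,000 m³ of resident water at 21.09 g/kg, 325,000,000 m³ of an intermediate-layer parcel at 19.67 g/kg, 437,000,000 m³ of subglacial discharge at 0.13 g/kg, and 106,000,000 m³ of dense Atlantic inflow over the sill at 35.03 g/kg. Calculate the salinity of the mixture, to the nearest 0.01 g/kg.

14.48 g/kg

Weighted by volume,
salt = 364,000,000×21.09 + 325,000,000×19.67 + 437,000,000×0.13 + 106,000,000×35.03 = 7,676,760,000 + 6,392,750,000 + 56,810,000 + 3,713,180,000 = 17,839,500,000
volume = 364,000,000 + 325,000,000 + 437,000,000 + 106,000,000 = 1,232,000,000 m³
S = 17,839,500,000 / 1,232,000,000 = 14.4801 g/kg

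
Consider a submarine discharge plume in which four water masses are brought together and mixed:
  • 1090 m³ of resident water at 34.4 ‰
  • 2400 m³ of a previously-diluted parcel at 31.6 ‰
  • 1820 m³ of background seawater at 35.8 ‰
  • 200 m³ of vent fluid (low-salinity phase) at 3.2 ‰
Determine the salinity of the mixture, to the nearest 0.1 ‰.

Conserving salt mass:
salt = 1,090×34.4 + 2,400×31.6 + 1,820×35.8 + 200×3.2 = 37,496 + 75,840 + 65,156 + 640 = 179,132
volume = 1,090 + 2,400 + 1,820 + 200 = 5,510 m³
S = 179,132 / 5,510 = 32.51 ‰

32.5 ‰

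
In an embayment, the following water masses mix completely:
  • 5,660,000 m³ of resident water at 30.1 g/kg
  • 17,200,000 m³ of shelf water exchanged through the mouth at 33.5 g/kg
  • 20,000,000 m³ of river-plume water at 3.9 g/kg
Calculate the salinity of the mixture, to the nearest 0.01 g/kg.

Conserving salt mass:
salt = 5,660,000×30.1 + 17,200,000×33.5 + 20,000,000×3.9 = 170,366,000 + 576,200,000 + 78,000,000 = 824,566,000
volume = 5,660,000 + 17,200,000 + 20,000,000 = 42,860,000 m³
S = 824,566,000 / 42,860,000 = 19.2386 g/kg

19.24 g/kg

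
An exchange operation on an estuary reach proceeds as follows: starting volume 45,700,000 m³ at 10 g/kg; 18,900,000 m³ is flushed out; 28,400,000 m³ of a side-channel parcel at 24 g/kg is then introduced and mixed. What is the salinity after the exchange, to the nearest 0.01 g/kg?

Remaining after removal: 26,800,000 m³ at 10 g/kg (salt = 268,000,000)
After addition: salt = 268,000,000 + 28,400,000×24 = 949,600,000; volume = 55,200,000 m³
S = 949,600,000 / 55,200,000 = 17.2029 g/kg

17.20 g/kg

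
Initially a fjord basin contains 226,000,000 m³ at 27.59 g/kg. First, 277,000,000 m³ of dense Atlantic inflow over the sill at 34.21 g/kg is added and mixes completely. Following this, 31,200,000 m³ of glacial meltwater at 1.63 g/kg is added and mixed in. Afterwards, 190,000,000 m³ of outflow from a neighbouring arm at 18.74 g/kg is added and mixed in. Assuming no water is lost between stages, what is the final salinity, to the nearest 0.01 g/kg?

26.68 g/kg

Salt balance:
Initial salt = 226,000,000×27.59 = 6,235,340,000
After stage 1: salt = 6,235,340,000 + 277,000,000×34.21 = 15,711,510,000; volume = 503,000,000 m³; S = 31.236 g/kg
After stage 2: salt = 15,711,510,000 + 31,200,000×1.63 = 15,762,366,000; volume = 534,200,000 m³; S = 29.506 g/kg
After stage 3: salt = 15,762,366,000 + 190,000,000×18.74 = 19,322,966,000; volume = 724,200,000 m³
S = 19,322,966,000 / 724,200,000 = 26.6818 g/kg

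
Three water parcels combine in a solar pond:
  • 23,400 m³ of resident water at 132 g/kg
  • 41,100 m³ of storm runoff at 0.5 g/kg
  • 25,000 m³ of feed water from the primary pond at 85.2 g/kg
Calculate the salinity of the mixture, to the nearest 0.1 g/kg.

Mass of salt is conserved:
salt = 23,400×132 + 41,100×0.5 + 25,000×85.2 = 3,088,800 + 20,550 + 2,130,000 = 5,239,350
volume = 23,400 + 41,100 + 25,000 = 89,500 m³
S = 5,239,350 / 89,500 = 58.54 g/kg

58.5 g/kg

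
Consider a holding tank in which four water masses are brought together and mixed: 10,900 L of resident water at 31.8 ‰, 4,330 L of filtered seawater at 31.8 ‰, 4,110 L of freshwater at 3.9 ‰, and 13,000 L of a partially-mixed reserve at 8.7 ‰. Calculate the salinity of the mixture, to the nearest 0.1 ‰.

Total salt / total volume:
salt = 10,900×31.8 + 4,330×31.8 + 4,110×3.9 + 13,000×8.7 = 346,620 + 137,694 + 16,029 + 113,100 = 613,443
volume = 10,900 + 4,330 + 4,110 + 13,000 = 32,340 L
S = 613,443 / 32,340 = 18.969 ‰

19.0 ‰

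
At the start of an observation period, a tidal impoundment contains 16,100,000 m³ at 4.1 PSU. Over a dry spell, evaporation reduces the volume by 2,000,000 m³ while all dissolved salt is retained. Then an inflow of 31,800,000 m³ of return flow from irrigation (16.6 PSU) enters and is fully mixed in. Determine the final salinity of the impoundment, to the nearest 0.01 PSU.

12.94 PSU

After evaporation: salt = 16,100,000×4.1 = 66,010,000; volume = 16,100,000 − 2,000,000 = 14,100,000 m³
After mixing: salt = 66,010,000 + 31,800,000×16.6 = 593,890,000; volume = 14,100,000 + 31,800,000 = 45,900,000 m³
S = 593,890,000 / 45,900,000 = 12.9388 PSU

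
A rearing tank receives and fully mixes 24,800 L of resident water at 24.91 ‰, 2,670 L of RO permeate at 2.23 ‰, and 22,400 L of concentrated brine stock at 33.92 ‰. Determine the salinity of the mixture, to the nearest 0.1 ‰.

27.7 ‰

By conservation of dissolved salt,
salt = 24,800×24.91 + 2,670×2.23 + 22,400×33.92 = 617,768 + 5,954.1 + 759,808 = 1,383,530.1
volume = 24,800 + 2,670 + 22,400 = 49,870 L
S = 1,383,530.1 / 49,870 = 27.743 ‰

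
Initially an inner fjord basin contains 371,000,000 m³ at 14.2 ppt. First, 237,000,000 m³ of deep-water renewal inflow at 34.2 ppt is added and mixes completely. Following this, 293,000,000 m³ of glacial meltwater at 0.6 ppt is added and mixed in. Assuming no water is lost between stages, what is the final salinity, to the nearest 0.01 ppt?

15.04 ppt

Weighted by volume,
Initial salt = 371,000,000×14.2 = 5,268,200,000
After stage 1: salt = 5,268,200,000 + 237,000,000×34.2 = 13,373,600,000; volume = 608,000,000 m³; S = 21.996 ppt
After stage 2: salt = 13,373,600,000 + 293,000,000×0.6 = 13,549,400,000; volume = 901,000,000 m³
S = 13,549,400,000 / 901,000,000 = 15.0382 ppt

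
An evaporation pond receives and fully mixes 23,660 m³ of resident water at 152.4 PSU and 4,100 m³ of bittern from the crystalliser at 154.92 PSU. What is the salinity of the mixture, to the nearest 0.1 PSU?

152.8 PSU

By conservation of dissolved salt,
salt = 23,660×152.4 + 4,100×154.92 = 3,605,784 + 635,172 = 4,240,956
volume = 23,660 + 4,100 = 27,760 m³
S = 4,240,956 / 27,760 = 152.772 PSU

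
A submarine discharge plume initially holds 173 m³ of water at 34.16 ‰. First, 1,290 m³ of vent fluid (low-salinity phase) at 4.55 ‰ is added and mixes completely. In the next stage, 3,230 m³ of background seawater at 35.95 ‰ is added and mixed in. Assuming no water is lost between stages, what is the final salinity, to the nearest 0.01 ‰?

27.25 ‰

Salt balance:
Initial salt = 173×34.16 = 5,909.68
After stage 1: salt = 5,909.68 + 1,290×4.55 = 11,779.18; volume = 1,463 m³; S = 8.051 ‰
After stage 2: salt = 11,779.18 + 3,230×35.95 = 127,897.68; volume = 4,693 m³
S = 127,897.68 / 4,693 = 27.2529 ‰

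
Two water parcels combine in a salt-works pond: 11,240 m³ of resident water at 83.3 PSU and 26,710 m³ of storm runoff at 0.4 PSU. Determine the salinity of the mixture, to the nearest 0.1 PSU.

Salt balance:
salt = 11,240×83.3 + 26,710×0.4 = 936,292 + 10,684 = 946,976
volume = 11,240 + 26,710 = 37,950 m³
S = 946,976 / 37,950 = 24.953 PSU

25.0 PSU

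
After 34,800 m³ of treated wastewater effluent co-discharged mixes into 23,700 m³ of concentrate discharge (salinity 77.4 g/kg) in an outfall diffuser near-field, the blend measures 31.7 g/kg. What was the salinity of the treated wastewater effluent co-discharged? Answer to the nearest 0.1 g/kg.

Salt balance: 23,700×77.4 + 34,800×S = 58,500×31.7
1,834,380 + 34,800·S = 1,854,450
S = (1,854,450 − 1,834,380) / 34,800 = 0.5767 g/kg

0.6 g/kg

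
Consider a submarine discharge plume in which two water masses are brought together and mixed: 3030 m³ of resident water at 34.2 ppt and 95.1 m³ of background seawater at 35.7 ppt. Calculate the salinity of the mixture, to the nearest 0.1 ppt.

34.2 ppt

Conserving salt mass:
salt = 3,030×34.2 + 95.1×35.7 = 103,626 + 3,395.07 = 107,021.07
volume = 3,030 + 95.1 = 3,125.1 m³
S = 107,021.07 / 3,125.1 = 34.246 ppt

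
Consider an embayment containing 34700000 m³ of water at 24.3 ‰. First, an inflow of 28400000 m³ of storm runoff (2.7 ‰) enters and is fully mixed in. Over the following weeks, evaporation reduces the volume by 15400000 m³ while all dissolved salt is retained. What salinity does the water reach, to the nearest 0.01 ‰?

After mixing: salt = 34,700,000×24.3 + 28,400,000×2.7 = 919,890,000; volume = 63,100,000 m³
After evaporation: salt unchanged = 919,890,000; volume = 63,100,000 − 15,400,000 = 47,700,000 m³
S = 919,890,000 / 47,700,000 = 19.2849 ‰

19.28 ‰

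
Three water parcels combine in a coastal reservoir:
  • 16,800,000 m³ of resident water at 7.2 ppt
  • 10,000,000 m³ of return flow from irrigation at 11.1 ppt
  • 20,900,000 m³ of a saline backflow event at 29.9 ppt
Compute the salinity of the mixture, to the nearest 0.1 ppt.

By conservation of dissolved salt,
salt = 16,800,000×7.2 + 10,000,000×11.1 + 20,900,000×29.9 = 120,960,000 + 111,000,000 + 624,910,000 = 856,870,000
volume = 16,800,000 + 10,000,000 + 20,900,000 = 47,700,000 m³
S = 856,870,000 / 47,700,000 = 17.964 ppt

18.0 ppt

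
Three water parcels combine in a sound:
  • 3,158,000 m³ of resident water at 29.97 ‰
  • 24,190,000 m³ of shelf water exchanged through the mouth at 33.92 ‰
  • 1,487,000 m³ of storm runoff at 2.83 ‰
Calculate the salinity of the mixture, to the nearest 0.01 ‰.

Mass of salt is conserved:
salt = 3,158,000×29.97 + 24,190,000×33.92 + 1,487,000×2.83 = 94,645,260 + 820,524,800 + 4,208,210 = 919,378,270
volume = 3,158,000 + 24,190,000 + 1,487,000 = 28,835,000 m³
S = 919,378,270 / 28,835,000 = 31.8841 ‰

31.88 ‰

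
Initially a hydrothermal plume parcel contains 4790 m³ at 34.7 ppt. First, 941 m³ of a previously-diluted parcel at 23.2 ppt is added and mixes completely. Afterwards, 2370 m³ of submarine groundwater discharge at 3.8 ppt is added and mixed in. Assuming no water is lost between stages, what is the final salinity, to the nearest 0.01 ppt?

Conserving salt mass:
Initial salt = 4,790×34.7 = 166,213
After stage 1: salt = 166,213 + 941×23.2 = 188,044.2; volume = 5,731 m³; S = 32.812 ppt
After stage 2: salt = 188,044.2 + 2,370×3.8 = 197,050.2; volume = 8,101 m³
S = 197,050.2 / 8,101 = 24.3242 ppt

24.32 ppt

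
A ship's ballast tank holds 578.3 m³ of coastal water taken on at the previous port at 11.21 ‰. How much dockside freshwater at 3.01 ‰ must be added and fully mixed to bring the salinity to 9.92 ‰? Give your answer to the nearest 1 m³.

Salt balance: 578.3×11.21 + V×3.01 = (578.3+V)×9.92
6,482.743 + 3.01V = 5,736.736 + 9.92V
746.007 = 6.91V
V = 107.96 m³

108 m³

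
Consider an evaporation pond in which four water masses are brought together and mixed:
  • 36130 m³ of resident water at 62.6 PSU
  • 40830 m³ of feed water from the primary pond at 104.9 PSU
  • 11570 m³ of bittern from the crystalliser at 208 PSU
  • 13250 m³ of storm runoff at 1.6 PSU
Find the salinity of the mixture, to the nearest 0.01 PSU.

88.16 PSU

Total salt / total volume:
salt = 36,130×62.6 + 40,830×104.9 + 11,570×208 + 13,250×1.6 = 2,261,738 + 4,283,067 + 2,406,560 + 21,200 = 8,972,565
volume = 36,130 + 40,830 + 11,570 + 13,250 = 101,780 m³
S = 8,972,565 / 101,780 = 88.1565 PSU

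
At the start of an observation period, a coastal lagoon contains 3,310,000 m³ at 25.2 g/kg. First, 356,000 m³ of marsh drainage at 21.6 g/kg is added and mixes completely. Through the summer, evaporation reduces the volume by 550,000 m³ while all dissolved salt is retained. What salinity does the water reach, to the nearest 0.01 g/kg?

29.24 g/kg

After mixing: salt = 3,310,000×25.2 + 356,000×21.6 = 91,101,600; volume = 3,666,000 m³
After evaporation: salt unchanged = 91,101,600; volume = 3,666,000 − 550,000 = 3,116,000 m³
S = 91,101,600 / 3,116,000 = 29.2367 g/kg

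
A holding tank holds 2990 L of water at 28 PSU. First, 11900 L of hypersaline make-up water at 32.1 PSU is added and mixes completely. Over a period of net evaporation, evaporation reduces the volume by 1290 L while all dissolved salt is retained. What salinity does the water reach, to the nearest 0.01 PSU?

34.24 PSU

After mixing: salt = 2,990×28 + 11,900×32.1 = 465,710; volume = 14,890 L
After evaporation: salt unchanged = 465,710; volume = 14,890 − 1,290 = 13,600 L
S = 465,710 / 13,600 = 34.2434 PSU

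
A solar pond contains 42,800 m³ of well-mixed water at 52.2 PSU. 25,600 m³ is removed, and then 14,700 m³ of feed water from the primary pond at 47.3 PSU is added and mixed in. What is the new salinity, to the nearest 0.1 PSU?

49.9 PSU

Remaining after removal: 17,200 m³ at 52.2 PSU (salt = 897,840)
After addition: salt = 897,840 + 14,700×47.3 = 1,593,150; volume = 31,900 m³
S = 1,593,150 / 31,900 = 49.942 PSU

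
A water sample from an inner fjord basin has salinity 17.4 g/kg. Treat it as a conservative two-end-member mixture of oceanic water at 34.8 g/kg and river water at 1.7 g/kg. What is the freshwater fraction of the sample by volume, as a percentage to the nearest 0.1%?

Let f be the freshwater fraction. Salt balance per unit volume:
f×1.7 + (1−f)×34.8 = 17.4
f = (34.8 − 17.4) / (34.8 − 1.7) = 17.4/33.1 = 0.5257

52.6%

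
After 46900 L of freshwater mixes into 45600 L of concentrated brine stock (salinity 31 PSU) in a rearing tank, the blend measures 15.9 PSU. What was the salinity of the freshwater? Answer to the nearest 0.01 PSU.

Salt balance: 45,600×31 + 46,900×S = 92,500×15.9
1,413,600 + 46,900·S = 1,470,750
S = (1,470,750 − 1,413,600) / 46,900 = 1.2186 PSU

1.22 PSU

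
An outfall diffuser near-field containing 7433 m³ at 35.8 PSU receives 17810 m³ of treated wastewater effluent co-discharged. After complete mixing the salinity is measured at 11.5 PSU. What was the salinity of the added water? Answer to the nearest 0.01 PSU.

Salt balance: 7,433×35.8 + 17,810×S = 25,243×11.5
266,101.4 + 17,810·S = 290,294.5
S = (290,294.5 − 266,101.4) / 17,810 = 1.3584 PSU

1.36 PSU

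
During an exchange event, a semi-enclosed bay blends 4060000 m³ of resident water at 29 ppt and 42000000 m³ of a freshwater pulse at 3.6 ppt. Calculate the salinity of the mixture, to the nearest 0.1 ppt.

Total salt / total volume:
salt = 4,060,000×29 + 42,000,000×3.6 = 117,740,000 + 151,200,000 = 268,940,000
volume = 4,060,000 + 42,000,000 = 46,060,000 m³
S = 268,940,000 / 46,060,000 = 5.839 ppt

5.8 ppt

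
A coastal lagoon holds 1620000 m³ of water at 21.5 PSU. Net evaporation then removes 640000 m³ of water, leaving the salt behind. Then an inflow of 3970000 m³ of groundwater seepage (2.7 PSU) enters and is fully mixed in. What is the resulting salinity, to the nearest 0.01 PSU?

After evaporation: salt = 1,620,000×21.5 = 34,830,000; volume = 1,620,000 − 640,000 = 980,000 m³
After mixing: salt = 34,830,000 + 3,970,000×2.7 = 45,549,000; volume = 980,000 + 3,970,000 = 4,950,000 m³
S = 45,549,000 / 4,950,000 = 9.2018 PSU

9.20 PSU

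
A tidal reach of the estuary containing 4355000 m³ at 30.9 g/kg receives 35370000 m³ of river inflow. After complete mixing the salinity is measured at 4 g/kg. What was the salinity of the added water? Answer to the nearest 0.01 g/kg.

0.69 g/kg

Salt balance: 4,355,000×30.9 + 35,370,000×S = 39,725,000×4
134,569,500 + 35,370,000·S = 158,900,000
S = (158,900,000 − 134,569,500) / 35,370,000 = 0.6879 g/kg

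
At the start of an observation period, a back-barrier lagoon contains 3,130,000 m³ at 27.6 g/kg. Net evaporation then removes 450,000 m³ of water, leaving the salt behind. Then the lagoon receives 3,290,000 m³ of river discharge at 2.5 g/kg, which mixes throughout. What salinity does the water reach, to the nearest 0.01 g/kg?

15.85 g/kg

After evaporation: salt = 3,130,000×27.6 = 86,388,000; volume = 3,130,000 − 450,000 = 2,680,000 m³
After mixing: salt = 86,388,000 + 3,290,000×2.5 = 94,613,000; volume = 2,680,000 + 3,290,000 = 5,970,000 m³
S = 94,613,000 / 5,970,000 = 15.8481 g/kg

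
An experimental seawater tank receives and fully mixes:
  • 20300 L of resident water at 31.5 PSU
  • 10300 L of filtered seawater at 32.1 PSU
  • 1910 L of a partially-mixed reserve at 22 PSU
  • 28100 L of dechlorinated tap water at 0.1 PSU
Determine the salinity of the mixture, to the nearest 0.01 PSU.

Total salt / total volume:
salt = 20,300×31.5 + 10,300×32.1 + 1,910×22 + 28,100×0.1 = 639,450 + 330,630 + 42,020 + 2,810 = 1,014,910
volume = 20,300 + 10,300 + 1,910 + 28,100 = 60,610 L
S = 1,014,910 / 60,610 = 16.7449 PSU

16.74 PSU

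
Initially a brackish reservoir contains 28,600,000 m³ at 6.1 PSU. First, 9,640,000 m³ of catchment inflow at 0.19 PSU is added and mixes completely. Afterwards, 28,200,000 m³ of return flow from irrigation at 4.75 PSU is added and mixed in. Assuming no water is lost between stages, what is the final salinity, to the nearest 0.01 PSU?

4.67 PSU

Mass of salt is conserved:
Initial salt = 28,600,000×6.1 = 174,460,000
After stage 1: salt = 174,460,000 + 9,640,000×0.19 = 176,291,600; volume = 38,240,000 m³; S = 4.61 PSU
After stage 2: salt = 176,291,600 + 28,200,000×4.75 = 310,241,600; volume = 66,440,000 m³
S = 310,241,600 / 66,440,000 = 4.6695 PSU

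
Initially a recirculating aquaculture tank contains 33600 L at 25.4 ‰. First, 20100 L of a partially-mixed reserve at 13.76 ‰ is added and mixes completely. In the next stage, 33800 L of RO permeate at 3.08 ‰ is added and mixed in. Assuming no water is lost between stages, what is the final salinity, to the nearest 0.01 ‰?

Mass of salt is conserved:
Initial salt = 33,600×25.4 = 853,440
After stage 1: salt = 853,440 + 20,100×13.76 = 1,130,016; volume = 53,700 L; S = 21.043 ‰
After stage 2: salt = 1,130,016 + 33,800×3.08 = 1,234,120; volume = 87,500 L
S = 1,234,120 / 87,500 = 14.1042 ‰

14.10 ‰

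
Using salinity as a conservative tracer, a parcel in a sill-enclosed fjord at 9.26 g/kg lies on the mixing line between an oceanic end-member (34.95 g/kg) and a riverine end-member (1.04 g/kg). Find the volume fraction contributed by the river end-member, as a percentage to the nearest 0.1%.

Let f be the freshwater fraction. Salt balance per unit volume:
f×1.04 + (1−f)×34.95 = 9.26
f = (34.95 − 9.26) / (34.95 − 1.04) = 25.69/33.91 = 0.7576

75.8%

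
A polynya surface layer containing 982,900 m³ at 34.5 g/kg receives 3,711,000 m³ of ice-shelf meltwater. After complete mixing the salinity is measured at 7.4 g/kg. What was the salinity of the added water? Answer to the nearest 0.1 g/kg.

0.2 g/kg

Salt balance: 982,900×34.5 + 3,711,000×S = 4,693,900×7.4
33,910,050 + 3,711,000·S = 34,734,860
S = (34,734,860 − 33,910,050) / 3,711,000 = 0.2223 g/kg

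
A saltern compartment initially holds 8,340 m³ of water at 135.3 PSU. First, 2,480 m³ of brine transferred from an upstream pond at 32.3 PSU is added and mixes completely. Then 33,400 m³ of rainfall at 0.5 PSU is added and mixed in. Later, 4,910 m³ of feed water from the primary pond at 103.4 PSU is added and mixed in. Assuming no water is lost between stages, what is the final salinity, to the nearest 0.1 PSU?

Mass of salt is conserved:
Initial salt = 8,340×135.3 = 1,128,402
After stage 1: salt = 1,128,402 + 2,480×32.3 = 1,208,506; volume = 10,820 m³; S = 111.692 PSU
After stage 2: salt = 1,208,506 + 33,400×0.5 = 1,225,206; volume = 44,220 m³; S = 27.707 PSU
After stage 3: salt = 1,225,206 + 4,910×103.4 = 1,732,900; volume = 49,130 m³
S = 1,732,900 / 49,130 = 35.2717 PSU

35.3 PSU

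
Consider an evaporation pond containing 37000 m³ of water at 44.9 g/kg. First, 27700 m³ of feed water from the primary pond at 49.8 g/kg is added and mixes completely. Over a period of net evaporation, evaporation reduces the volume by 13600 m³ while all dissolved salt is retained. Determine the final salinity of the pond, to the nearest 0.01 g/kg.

59.51 g/kg

After mixing: salt = 37,000×44.9 + 27,700×49.8 = 3,040,760; volume = 64,700 m³
After evaporation: salt unchanged = 3,040,760; volume = 64,700 − 13,600 = 51,100 m³
S = 3,040,760 / 51,100 = 59.5061 g/kg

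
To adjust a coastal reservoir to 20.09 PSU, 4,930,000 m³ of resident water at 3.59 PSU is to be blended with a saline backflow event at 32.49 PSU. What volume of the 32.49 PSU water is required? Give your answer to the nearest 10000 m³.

Salt balance: 4,930,000×3.59 + V×32.49 = (4,930,000+V)×20.09
17,698,700 + 32.49V = 99,043,700 + 20.09V
81,345,000 = 12.4V
V = 6,560,080.65 m³

6560000 m³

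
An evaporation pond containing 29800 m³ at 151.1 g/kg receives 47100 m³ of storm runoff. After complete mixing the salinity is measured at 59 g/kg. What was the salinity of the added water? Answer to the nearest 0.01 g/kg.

0.73 g/kg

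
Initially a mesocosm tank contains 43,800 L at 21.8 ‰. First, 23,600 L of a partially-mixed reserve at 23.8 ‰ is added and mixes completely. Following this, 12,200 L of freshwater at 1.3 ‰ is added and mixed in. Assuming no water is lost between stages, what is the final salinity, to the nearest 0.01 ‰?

Conserving salt mass:
Initial salt = 43,800×21.8 = 954,840
After stage 1: salt = 954,840 + 23,600×23.8 = 1,516,520; volume = 67,400 L; S = 22.5 ‰
After stage 2: salt = 1,516,520 + 12,200×1.3 = 1,532,380; volume = 79,600 L
S = 1,532,380 / 79,600 = 19.251 ‰

19.25 ‰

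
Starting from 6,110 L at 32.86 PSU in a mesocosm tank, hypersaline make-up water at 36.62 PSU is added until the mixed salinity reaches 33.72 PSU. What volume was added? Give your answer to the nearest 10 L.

1810 L

Salt balance: 6,110×32.86 + V×36.62 = (6,110+V)×33.72
200,774.6 + 36.62V = 206,029.2 + 33.72V
5,254.6 = 2.9V
V = 1,811.93 L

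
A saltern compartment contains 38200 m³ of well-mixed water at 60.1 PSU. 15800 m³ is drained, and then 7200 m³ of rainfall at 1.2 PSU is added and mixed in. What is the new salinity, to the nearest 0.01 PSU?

45.77 PSU

Remaining after removal: 22,400 m³ at 60.1 PSU (salt = 1,346,240)
After addition: salt = 1,346,240 + 7,200×1.2 = 1,354,880; volume = 29,600 m³
S = 1,354,880 / 29,600 = 45.773 PSU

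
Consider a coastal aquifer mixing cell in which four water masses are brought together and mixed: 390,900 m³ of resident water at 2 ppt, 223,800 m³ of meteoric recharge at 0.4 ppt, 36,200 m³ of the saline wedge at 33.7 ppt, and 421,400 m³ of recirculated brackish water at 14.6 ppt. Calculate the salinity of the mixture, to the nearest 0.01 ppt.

Mass of salt is conserved:
salt = 390,900×2 + 223,800×0.4 + 36,200×33.7 + 421,400×14.6 = 781,800 + 89,520 + 1,219,940 + 6,152,440 = 8,243,700
volume = 390,900 + 223,800 + 36,200 + 421,400 = 1,072,300 m³
S = 8,243,700 / 1,072,300 = 7.6879 ppt

7.69 ppt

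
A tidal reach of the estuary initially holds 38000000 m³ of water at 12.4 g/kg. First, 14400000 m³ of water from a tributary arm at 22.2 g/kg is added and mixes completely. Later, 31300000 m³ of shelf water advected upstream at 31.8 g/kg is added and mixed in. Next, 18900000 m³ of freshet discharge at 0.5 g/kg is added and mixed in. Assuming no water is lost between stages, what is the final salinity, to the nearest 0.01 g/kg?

17.50 g/kg

Total salt / total volume:
Initial salt = 38,000,000×12.4 = 471,200,000
After stage 1: salt = 471,200,000 + 14,400,000×22.2 = 790,880,000; volume = 52,400,000 m³; S = 15.093 g/kg
After stage 2: salt = 790,880,000 + 31,300,000×31.8 = 1,786,220,000; volume = 83,700,000 m³; S = 21.341 g/kg
After stage 3: salt = 1,786,220,000 + 18,900,000×0.5 = 1,795,670,000; volume = 102,600,000 m³
S = 1,795,670,000 / 102,600,000 = 17.5017 g/kg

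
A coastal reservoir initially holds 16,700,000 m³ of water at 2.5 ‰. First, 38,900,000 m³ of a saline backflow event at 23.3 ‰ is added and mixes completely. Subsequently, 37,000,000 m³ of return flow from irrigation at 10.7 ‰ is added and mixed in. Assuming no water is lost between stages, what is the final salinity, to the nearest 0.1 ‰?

Weighted by volume,
Initial salt = 16,700,000×2.5 = 41,750,000
After stage 1: salt = 41,750,000 + 38,900,000×23.3 = 948,120,000; volume = 55,600,000 m³; S = 17.053 ‰
After stage 2: salt = 948,120,000 + 37,000,000×10.7 = 1,344,020,000; volume = 92,600,000 m³
S = 1,344,020,000 / 92,600,000 = 14.5143 ‰

14.5 ‰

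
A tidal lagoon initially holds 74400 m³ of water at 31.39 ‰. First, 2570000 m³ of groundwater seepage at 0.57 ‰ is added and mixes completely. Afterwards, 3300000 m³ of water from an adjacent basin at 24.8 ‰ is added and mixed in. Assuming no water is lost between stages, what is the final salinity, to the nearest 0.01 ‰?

By conservation of dissolved salt,
Initial salt = 74,400×31.39 = 2,335,416
After stage 1: salt = 2,335,416 + 2,570,000×0.57 = 3,800,316; volume = 2,644,400 m³; S = 1.437 ‰
After stage 2: salt = 3,800,316 + 3,300,000×24.8 = 85,640,316; volume = 5,944,400 m³
S = 85,640,316 / 5,944,400 = 14.4069 ‰

14.41 ‰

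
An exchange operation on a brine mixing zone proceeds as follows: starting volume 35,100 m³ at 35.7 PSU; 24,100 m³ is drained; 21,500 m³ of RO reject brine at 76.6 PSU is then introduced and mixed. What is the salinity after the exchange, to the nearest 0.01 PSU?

62.76 PSU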